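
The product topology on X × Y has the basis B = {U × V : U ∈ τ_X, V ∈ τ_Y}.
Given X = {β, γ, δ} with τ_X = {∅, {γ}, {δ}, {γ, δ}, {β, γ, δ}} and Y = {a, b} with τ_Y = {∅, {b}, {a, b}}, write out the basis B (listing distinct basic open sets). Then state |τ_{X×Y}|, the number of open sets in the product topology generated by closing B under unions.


Basis B = {∅ × ∅, {γ} × {b}, {δ} × {b}, {γ} × {a, b}, {γ, δ} × {b}, {δ} × {a, b}, {β, γ, δ} × {b}, {γ, δ} × {a, b}, {β, γ, δ} × {a, b}}; |τ_{X×Y}| = 14.

Enumerate products U × V with U ∈ τ_X, V ∈ τ_Y (deduplicated):
  ∅ × ∅ = {} (∅)
  {γ} × {b} = {(γ,b)}
  {δ} × {b} = {(δ,b)}
  {γ} × {a, b} = {(γ,a), (γ,b)}
  {γ, δ} × {b} = {(γ,b), (δ,b)}
  {δ} × {a, b} = {(δ,a), (δ,b)}
  {β, γ, δ} × {b} = {(β,b), (γ,b), (δ,b)}
  {γ, δ} × {a, b} = {(γ,a), (γ,b), (δ,a), (δ,b)}
  {β, γ, δ} × {a, b} = {(β,a), (β,b), (γ,a), (γ,b), (δ,a), (δ,b)}
These 9 distinct sets form the basis B.
Close under arbitrary unions to get τ_{X×Y}; counting gives |τ_{X×Y}| = 14.


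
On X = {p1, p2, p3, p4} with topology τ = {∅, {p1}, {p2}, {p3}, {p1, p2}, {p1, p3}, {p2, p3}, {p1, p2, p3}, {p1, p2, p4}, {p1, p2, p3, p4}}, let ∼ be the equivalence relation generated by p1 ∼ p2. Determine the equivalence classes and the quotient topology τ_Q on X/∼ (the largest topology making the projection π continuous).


X/∼ = {[p1=p2], [p3], [p4]}; |τ_Q| = 6.

Equivalence classes: [p1=p2], [p3], [p4].
Quotient map π: X → X/∼ sends p1 ↦ [p1=p2], p2 ↦ [p1=p2], p3 ↦ [p3], p4 ↦ [p4].
For each subset V ⊆ X/∼, compute π^{-1}(V) ⊆ X and check whether π^{-1}(V) ∈ τ. V is open in τ_Q iff π^{-1}(V) ∈ τ.
  V = {}: π^{-1}(V) = ∅ ∈ τ ✓.
  V = {[p1=p2]}: π^{-1}(V) = {p1, p2} ∈ τ ✓.
  V = {[p3]}: π^{-1}(V) = {p3} ∈ τ ✓.
  V = {[p1=p2], [p3]}: π^{-1}(V) = {p1, p2, p3} ∈ τ ✓.
  V = {[p4]}: π^{-1}(V) = {p4} ∉ τ ✗.
  V = {[p1=p2], [p4]}: π^{-1}(V) = {p1, p2, p4} ∈ τ ✓.
  V = {[p3], [p4]}: π^{-1}(V) = {p3, p4} ∉ τ ✗.
  V = {[p1=p2], [p3], [p4]}: π^{-1}(V) = {p1, p2, p3, p4} ∈ τ ✓.
Open sets in the quotient: τ_Q = {{}, {[p1=p2]}, {[p3]}, {[p1=p2], [p3]}, {[p1=p2], [p4]}, {[p1=p2], [p3], [p4]}} (6 elements).


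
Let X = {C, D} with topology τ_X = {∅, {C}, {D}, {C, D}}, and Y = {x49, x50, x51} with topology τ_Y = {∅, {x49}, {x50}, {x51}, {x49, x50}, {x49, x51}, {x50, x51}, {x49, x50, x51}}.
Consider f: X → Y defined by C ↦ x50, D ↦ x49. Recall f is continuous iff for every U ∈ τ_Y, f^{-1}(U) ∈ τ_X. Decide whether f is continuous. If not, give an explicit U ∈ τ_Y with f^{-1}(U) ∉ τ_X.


f IS continuous.

Compute f^{-1}(U) for each U ∈ τ_Y:
  U = ∅: f^{-1}(U) = ∅ ∈ τ_X ✓.
  U = {x49}: f^{-1}(U) = {D} ∈ τ_X ✓.
  U = {x50}: f^{-1}(U) = {C} ∈ τ_X ✓.
  U = {x51}: f^{-1}(U) = ∅ ∈ τ_X ✓.
  U = {x49, x50}: f^{-1}(U) = {C, D} ∈ τ_X ✓.
  U = {x49, x51}: f^{-1}(U) = {D} ∈ τ_X ✓.
  U = {x50, x51}: f^{-1}(U) = {C} ∈ τ_X ✓.
  U = {x49, x50, x51}: f^{-1}(U) = {C, D} ∈ τ_X ✓.
Every preimage lies in τ_X, so f IS continuous.


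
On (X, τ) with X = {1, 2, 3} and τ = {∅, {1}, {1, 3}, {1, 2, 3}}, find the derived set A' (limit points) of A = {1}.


A' = {2, 3}

For each x ∈ X, list the open sets U ∈ τ with x ∈ U, then check whether U ∩ (A ∖ {x}) ≠ ∅ for every such U.
  x = 1: open {1} ∋ x has {1} ∩ (A ∖ {1}) = ∅, so x is NOT a limit point.
  x = 2: opens ∋ x are {1, 2, 3}; each meets A ∖ {2}, so x IS a limit point.
  x = 3: opens ∋ x are {1, 3}, {1, 2, 3}; each meets A ∖ {3}, so x IS a limit point.
Collecting: A' = {2, 3}.


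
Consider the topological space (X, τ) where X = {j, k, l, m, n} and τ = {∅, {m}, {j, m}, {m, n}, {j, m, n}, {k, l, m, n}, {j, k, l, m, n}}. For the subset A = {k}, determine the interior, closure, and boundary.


int(A) = ∅, cl(A) = {k, l}, ∂A = {k, l}.

Closed sets in (X, τ) are complements of opens:
  closed(X, τ) = {∅, {j}, {k, l}, {j, k, l}, {k, l, n}, {j, k, l, n}, {j, k, l, m, n}}.
int(A) = ⋃ {U ∈ τ : U ⊆ A}. Opens contained in A: ∅.
Taking the union of these: int(A) = ∅.
cl(A) = ⋂ {C closed : A ⊆ C}. Closed sets containing A: {k, l}, {j, k, l}, {k, l, n}, {j, k, l, n}, {j, k, l, m, n}.
Intersecting these: cl(A) = {k, l}.
∂A = cl(A) ∖ int(A) = {k, l} ∖ ∅ = {k, l}.


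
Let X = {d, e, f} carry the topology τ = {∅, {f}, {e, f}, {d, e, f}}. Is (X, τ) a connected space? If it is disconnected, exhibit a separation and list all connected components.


(X, τ) is connected.

Find clopen sets (U ∈ τ with X ∖ U ∈ τ):
  U = ∅, X ∖ U = {d, e, f} — both open, so U is clopen.
  U = {d, e, f}, X ∖ U = ∅ — both open, so U is clopen.
Only trivial clopens (∅ and X) exist, so (X, τ) is connected.
Compute connected components by grouping points that agree on all clopens:
  component: {d, e, f}


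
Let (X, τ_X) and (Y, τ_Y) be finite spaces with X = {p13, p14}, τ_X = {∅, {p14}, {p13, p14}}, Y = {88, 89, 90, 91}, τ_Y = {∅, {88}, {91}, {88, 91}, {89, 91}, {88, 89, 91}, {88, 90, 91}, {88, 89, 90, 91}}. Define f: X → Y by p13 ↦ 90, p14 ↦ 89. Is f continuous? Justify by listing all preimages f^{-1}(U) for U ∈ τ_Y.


f is NOT continuous.

Compute f^{-1}(U) for each U ∈ τ_Y:
  U = ∅: f^{-1}(U) = ∅ ∈ τ_X ✓.
  U = {88}: f^{-1}(U) = ∅ ∈ τ_X ✓.
  U = {91}: f^{-1}(U) = ∅ ∈ τ_X ✓.
  U = {88, 91}: f^{-1}(U) = ∅ ∈ τ_X ✓.
  U = {89, 91}: f^{-1}(U) = {p14} ∈ τ_X ✓.
  U = {88, 89, 91}: f^{-1}(U) = {p14} ∈ τ_X ✓.
  U = {88, 90, 91}: f^{-1}(U) = {p13} ∉ τ_X ✗.
  U = {88, 89, 90, 91}: f^{-1}(U) = {p13, p14} ∈ τ_X ✓.
Found U = {88, 90, 91} with f^{-1}(U) = {p13} not in τ_X. Therefore f is NOT continuous.


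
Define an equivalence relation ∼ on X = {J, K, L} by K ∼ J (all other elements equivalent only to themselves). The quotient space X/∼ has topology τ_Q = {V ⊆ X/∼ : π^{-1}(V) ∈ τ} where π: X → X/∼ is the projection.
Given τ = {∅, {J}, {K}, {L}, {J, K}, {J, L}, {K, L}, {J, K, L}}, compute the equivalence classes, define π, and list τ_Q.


X/∼ = {[J=K], [L]}; |τ_Q| = 4.

Equivalence classes: [J=K], [L].
Quotient map π: X → X/∼ sends J ↦ [J=K], K ↦ [J=K], L ↦ [L].
For each subset V ⊆ X/∼, compute π^{-1}(V) ⊆ X and check whether π^{-1}(V) ∈ τ. V is open in τ_Q iff π^{-1}(V) ∈ τ.
  V = {}: π^{-1}(V) = ∅ ∈ τ ✓.
  V = {[J=K]}: π^{-1}(V) = {J, K} ∈ τ ✓.
  V = {[L]}: π^{-1}(V) = {L} ∈ τ ✓.
  V = {[J=K], [L]}: π^{-1}(V) = {J, K, L} ∈ τ ✓.
Open sets in the quotient: τ_Q = {{}, {[J=K]}, {[L]}, {[J=K], [L]}} (4 elements).


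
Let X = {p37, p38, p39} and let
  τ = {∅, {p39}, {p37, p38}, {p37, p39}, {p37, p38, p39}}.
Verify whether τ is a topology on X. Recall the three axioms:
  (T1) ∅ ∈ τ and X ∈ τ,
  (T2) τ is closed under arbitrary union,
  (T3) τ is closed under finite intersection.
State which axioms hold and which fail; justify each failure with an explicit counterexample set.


τ is NOT a topology on X.

Axiom (T1): ∅ ∈ τ? Yes; X ∈ τ? Yes.
Axiom (T2/T3): check pairwise unions and intersections of members of τ.
Counterexample for (T3): {p37, p38} ∩ {p37, p39} = {p37} ∉ τ. Therefore τ is NOT a topology.


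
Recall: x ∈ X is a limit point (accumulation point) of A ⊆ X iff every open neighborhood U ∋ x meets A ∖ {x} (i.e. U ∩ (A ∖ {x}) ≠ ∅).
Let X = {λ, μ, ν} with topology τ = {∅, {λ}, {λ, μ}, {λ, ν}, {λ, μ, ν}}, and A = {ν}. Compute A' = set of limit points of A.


A' = ∅

For each x ∈ X, list the open sets U ∈ τ with x ∈ U, then check whether U ∩ (A ∖ {x}) ≠ ∅ for every such U.
  x = λ: open {λ} ∋ x has {λ} ∩ (A ∖ {λ}) = ∅, so x is NOT a limit point.
  x = μ: open {λ, μ} ∋ x has {λ, μ} ∩ (A ∖ {μ}) = ∅, so x is NOT a limit point.
  x = ν: open {λ, ν} ∋ x has {λ, ν} ∩ (A ∖ {ν}) = ∅, so x is NOT a limit point.
Collecting: A' = ∅.


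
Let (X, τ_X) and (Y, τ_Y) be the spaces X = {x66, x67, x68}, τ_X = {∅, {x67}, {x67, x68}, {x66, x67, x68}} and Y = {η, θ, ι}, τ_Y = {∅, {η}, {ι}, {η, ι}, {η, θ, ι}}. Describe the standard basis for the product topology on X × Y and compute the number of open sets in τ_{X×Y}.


Basis B = {∅ × ∅, {x67} × {η}, {x67} × {ι}, {x67} × {η, ι}, {x67, x68} × {η}, {x67, x68} × {ι}, {x66, x67, x68} × {η}, {x66, x67, x68} × {ι}, {x67} × {η, θ, ι}, {x67, x68} × {η, ι}, {x66, x67, x68} × {η, ι}, {x67, x68} × {η, θ, ι}, {x66, x67, x68} × {η, θ, ι}}; |τ_{X×Y}| = 30.

Enumerate products U × V with U ∈ τ_X, V ∈ τ_Y (deduplicated):
  ∅ × ∅ = {} (∅)
  {x67} × {η} = {(x67,η)}
  {x67} × {ι} = {(x67,ι)}
  {x67} × {η, ι} = {(x67,η), (x67,ι)}
  {x67, x68} × {η} = {(x67,η), (x68,η)}
  {x67, x68} × {ι} = {(x67,ι), (x68,ι)}
  {x66, x67, x68} × {η} = {(x66,η), (x67,η), (x68,η)}
  {x66, x67, x68} × {ι} = {(x66,ι), (x67,ι), (x68,ι)}
  {x67} × {η, θ, ι} = {(x67,η), (x67,θ), (x67,ι)}
  {x67, x68} × {η, ι} = {(x67,η), (x67,ι), (x68,η), (x68,ι)}
  {x66, x67, x68} × {η, ι} = {(x66,η), (x66,ι), (x67,η), (x67,ι), (x68,η), (x68,ι)}
  {x67, x68} × {η, θ, ι} = {(x67,η), (x67,θ), (x67,ι), (x68,η), (x68,θ), (x68,ι)}
  {x66, x67, x68} × {η, θ, ι} = {(x66,η), (x66,θ), (x66,ι), (x67,η), (x67,θ), (x67,ι), (x68,η), (x68,θ), (x68,ι)}
These 13 distinct sets form the basis B.
Close under arbitrary unions to get τ_{X×Y}; counting gives |τ_{X×Y}| = 30.


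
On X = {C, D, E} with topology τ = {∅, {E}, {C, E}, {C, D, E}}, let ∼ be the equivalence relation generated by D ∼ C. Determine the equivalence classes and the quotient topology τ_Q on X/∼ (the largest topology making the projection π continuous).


X/∼ = {[C=D], [E]}; |τ_Q| = 3.

Equivalence classes: [C=D], [E].
Quotient map π: X → X/∼ sends C ↦ [C=D], D ↦ [C=D], E ↦ [E].
For each subset V ⊆ X/∼, compute π^{-1}(V) ⊆ X and check whether π^{-1}(V) ∈ τ. V is open in τ_Q iff π^{-1}(V) ∈ τ.
  V = {}: π^{-1}(V) = ∅ ∈ τ ✓.
  V = {[C=D]}: π^{-1}(V) = {C, D} ∉ τ ✗.
  V = {[E]}: π^{-1}(V) = {E} ∈ τ ✓.
  V = {[C=D], [E]}: π^{-1}(V) = {C, D, E} ∈ τ ✓.
Open sets in the quotient: τ_Q = {{}, {[E]}, {[C=D], [E]}} (3 elements).


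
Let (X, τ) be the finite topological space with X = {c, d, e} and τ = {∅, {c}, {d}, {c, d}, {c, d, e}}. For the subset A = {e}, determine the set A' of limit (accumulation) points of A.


A' = ∅

For each x ∈ X, list the open sets U ∈ τ with x ∈ U, then check whether U ∩ (A ∖ {x}) ≠ ∅ for every such U.
  x = c: open {c} ∋ x has {c} ∩ (A ∖ {c}) = ∅, so x is NOT a limit point.
  x = d: open {d} ∋ x has {d} ∩ (A ∖ {d}) = ∅, so x is NOT a limit point.
  x = e: open {c, d, e} ∋ x has {c, d, e} ∩ (A ∖ {e}) = ∅, so x is NOT a limit point.
Collecting: A' = ∅.


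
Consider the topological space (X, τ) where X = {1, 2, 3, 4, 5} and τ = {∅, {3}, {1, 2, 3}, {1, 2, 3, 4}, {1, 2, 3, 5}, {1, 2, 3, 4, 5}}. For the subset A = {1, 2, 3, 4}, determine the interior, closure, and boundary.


int(A) = {1, 2, 3, 4}, cl(A) = {1, 2, 3, 4, 5}, ∂A = {5}.

Closed sets in (X, τ) are complements of opens:
  closed(X, τ) = {∅, {4}, {5}, {4, 5}, {1, 2, 4, 5}, {1, 2, 3, 4, 5}}.
int(A) = ⋃ {U ∈ τ : U ⊆ A}. Opens contained in A: ∅, {3}, {1, 2, 3}, {1, 2, 3, 4}.
Taking the union of these: int(A) = {1, 2, 3, 4}.
cl(A) = ⋂ {C closed : A ⊆ C}. Closed sets containing A: {1, 2, 3, 4, 5}.
Intersecting these: cl(A) = {1, 2, 3, 4, 5}.
∂A = cl(A) ∖ int(A) = {1, 2, 3, 4, 5} ∖ {1, 2, 3, 4} = {5}.


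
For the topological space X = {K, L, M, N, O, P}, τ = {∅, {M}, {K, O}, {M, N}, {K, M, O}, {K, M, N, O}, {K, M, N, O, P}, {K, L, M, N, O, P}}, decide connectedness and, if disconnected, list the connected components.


(X, τ) is connected.

Find clopen sets (U ∈ τ with X ∖ U ∈ τ):
  U = ∅, X ∖ U = {K, L, M, N, O, P} — both open, so U is clopen.
  U = {K, L, M, N, O, P}, X ∖ U = ∅ — both open, so U is clopen.
Only trivial clopens (∅ and X) exist, so (X, τ) is connected.
Compute connected components by grouping points that agree on all clopens:
  component: {K, L, M, N, O, P}


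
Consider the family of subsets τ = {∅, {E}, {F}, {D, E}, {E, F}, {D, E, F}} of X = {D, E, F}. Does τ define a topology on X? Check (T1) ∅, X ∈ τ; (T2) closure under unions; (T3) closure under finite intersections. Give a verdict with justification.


τ IS a topology on X.

Axiom (T1): ∅ ∈ τ? Yes; X ∈ τ? Yes.
Axiom (T2/T3): check pairwise unions and intersections of members of τ.
All pairwise intersections and unions checked — each lies in τ. Therefore τ satisfies (T1), (T2), (T3): it IS a topology on X.


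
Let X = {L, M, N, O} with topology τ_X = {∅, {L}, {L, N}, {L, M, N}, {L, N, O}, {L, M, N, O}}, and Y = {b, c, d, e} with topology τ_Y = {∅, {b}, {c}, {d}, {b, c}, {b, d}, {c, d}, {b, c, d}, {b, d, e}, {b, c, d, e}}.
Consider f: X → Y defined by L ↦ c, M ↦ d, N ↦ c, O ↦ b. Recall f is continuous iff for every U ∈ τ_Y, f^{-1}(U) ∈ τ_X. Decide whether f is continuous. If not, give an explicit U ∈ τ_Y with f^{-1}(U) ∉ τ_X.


f is NOT continuous.

Compute f^{-1}(U) for each U ∈ τ_Y:
  U = ∅: f^{-1}(U) = ∅ ∈ τ_X ✓.
  U = {b}: f^{-1}(U) = {O} ∉ τ_X ✗.
  U = {c}: f^{-1}(U) = {L, N} ∈ τ_X ✓.
  U = {d}: f^{-1}(U) = {M} ∉ τ_X ✗.
  U = {b, c}: f^{-1}(U) = {L, N, O} ∈ τ_X ✓.
  U = {b, d}: f^{-1}(U) = {M, O} ∉ τ_X ✗.
  U = {c, d}: f^{-1}(U) = {L, M, N} ∈ τ_X ✓.
  U = {b, c, d}: f^{-1}(U) = {L, M, N, O} ∈ τ_X ✓.
  U = {b, d, e}: f^{-1}(U) = {M, O} ∉ τ_X ✗.
  U = {b, c, d, e}: f^{-1}(U) = {L, M, N, O} ∈ τ_X ✓.
Found U = {b} with f^{-1}(U) = {O} not in τ_X. Therefore f is NOT continuous.


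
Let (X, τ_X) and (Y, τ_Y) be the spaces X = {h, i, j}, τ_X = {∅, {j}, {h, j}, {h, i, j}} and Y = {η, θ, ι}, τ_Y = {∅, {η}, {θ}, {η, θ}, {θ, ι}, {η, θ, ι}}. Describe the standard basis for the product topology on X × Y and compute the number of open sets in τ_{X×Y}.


Basis B = {∅ × ∅, {j} × {η}, {j} × {θ}, {h, j} × {η}, {h, j} × {θ}, {j} × {η, θ}, {j} × {θ, ι}, {h, i, j} × {η}, {h, i, j} × {θ}, {j} × {η, θ, ι}, {h, j} × {η, θ}, {h, j} × {θ, ι}, {h, j} × {η, θ, ι}, {h, i, j} × {η, θ}, {h, i, j} × {θ, ι}, {h, i, j} × {η, θ, ι}}; |τ_{X×Y}| = 40.

Enumerate products U × V with U ∈ τ_X, V ∈ τ_Y (deduplicated):
  ∅ × ∅ = {} (∅)
  {j} × {η} = {(j,η)}
  {j} × {θ} = {(j,θ)}
  {h, j} × {η} = {(h,η), (j,η)}
  {h, j} × {θ} = {(h,θ), (j,θ)}
  {j} × {η, θ} = {(j,η), (j,θ)}
  {j} × {θ, ι} = {(j,θ), (j,ι)}
  {h, i, j} × {η} = {(h,η), (i,η), (j,η)}
  {h, i, j} × {θ} = {(h,θ), (i,θ), (j,θ)}
  {j} × {η, θ, ι} = {(j,η), (j,θ), (j,ι)}
  {h, j} × {η, θ} = {(h,η), (h,θ), (j,η), (j,θ)}
  {h, j} × {θ, ι} = {(h,θ), (h,ι), (j,θ), (j,ι)}
  {h, j} × {η, θ, ι} = {(h,η), (h,θ), (h,ι), (j,η), (j,θ), (j,ι)}
  {h, i, j} × {η, θ} = {(h,η), (h,θ), (i,η), (i,θ), (j,η), (j,θ)}
  {h, i, j} × {θ, ι} = {(h,θ), (h,ι), (i,θ), (i,ι), (j,θ), (j,ι)}
  {h, i, j} × {η, θ, ι} = {(h,η), (h,θ), (h,ι), (i,η), (i,θ), (i,ι), (j,η), (j,θ), (j,ι)}
These 16 distinct sets form the basis B.
Close under arbitrary unions to get τ_{X×Y}; counting gives |τ_{X×Y}| = 40.


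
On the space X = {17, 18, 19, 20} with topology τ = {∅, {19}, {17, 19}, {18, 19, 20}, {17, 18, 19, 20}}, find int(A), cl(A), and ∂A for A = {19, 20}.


int(A) = {19}, cl(A) = {17, 18, 19, 20}, ∂A = {17, 18, 20}.

Closed sets in (X, τ) are complements of opens:
  closed(X, τ) = {∅, {17}, {18, 20}, {17, 18, 20}, {17, 18, 19, 20}}.
int(A) = ⋃ {U ∈ τ : U ⊆ A}. Opens contained in A: ∅, {19}.
Taking the union of these: int(A) = {19}.
cl(A) = ⋂ {C closed : A ⊆ C}. Closed sets containing A: {17, 18, 19, 20}.
Intersecting these: cl(A) = {17, 18, 19, 20}.
∂A = cl(A) ∖ int(A) = {17, 18, 19, 20} ∖ {19} = {17, 18, 20}.


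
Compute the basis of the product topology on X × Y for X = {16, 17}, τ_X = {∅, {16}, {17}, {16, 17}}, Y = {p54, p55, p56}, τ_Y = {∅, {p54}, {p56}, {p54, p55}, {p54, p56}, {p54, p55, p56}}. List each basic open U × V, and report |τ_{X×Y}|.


Basis B = {∅ × ∅, {16} × {p54}, {16} × {p56}, {17} × {p54}, {17} × {p56}, {16} × {p54, p55}, {16} × {p54, p56}, {16, 17} × {p54}, {16, 17} × {p56}, {17} × {p54, p55}, {17} × {p54, p56}, {16} × {p54, p55, p56}, {17} × {p54, p55, p56}, {16, 17} × {p54, p55}, {16, 17} × {p54, p56}, {16, 17} × {p54, p55, p56}}; |τ_{X×Y}| = 36.

Enumerate products U × V with U ∈ τ_X, V ∈ τ_Y (deduplicated):
  ∅ × ∅ = {} (∅)
  {16} × {p54} = {(16,p54)}
  {16} × {p56} = {(16,p56)}
  {17} × {p54} = {(17,p54)}
  {17} × {p56} = {(17,p56)}
  {16} × {p54, p55} = {(16,p54), (16,p55)}
  {16} × {p54, p56} = {(16,p54), (16,p56)}
  {16, 17} × {p54} = {(16,p54), (17,p54)}
  {16, 17} × {p56} = {(16,p56), (17,p56)}
  {17} × {p54, p55} = {(17,p54), (17,p55)}
  {17} × {p54, p56} = {(17,p54), (17,p56)}
  {16} × {p54, p55, p56} = {(16,p54), (16,p55), (16,p56)}
  {17} × {p54, p55, p56} = {(17,p54), (17,p55), (17,p56)}
  {16, 17} × {p54, p55} = {(16,p54), (16,p55), (17,p54), (17,p55)}
  {16, 17} × {p54, p56} = {(16,p54), (16,p56), (17,p54), (17,p56)}
  {16, 17} × {p54, p55, p56} = {(16,p54), (16,p55), (16,p56), (17,p54), (17,p55), (17,p56)}
These 16 distinct sets form the basis B.
Close under arbitrary unions to get τ_{X×Y}; counting gives |τ_{X×Y}| = 36.


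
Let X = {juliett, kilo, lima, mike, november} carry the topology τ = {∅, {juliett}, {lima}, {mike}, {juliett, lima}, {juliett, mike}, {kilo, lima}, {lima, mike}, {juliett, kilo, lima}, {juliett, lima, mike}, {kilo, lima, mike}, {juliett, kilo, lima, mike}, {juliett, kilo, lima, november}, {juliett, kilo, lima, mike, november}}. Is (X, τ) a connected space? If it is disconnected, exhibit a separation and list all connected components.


(X, τ) is disconnected; components = [{mike}, {juliett, kilo, lima, november}].

Find clopen sets (U ∈ τ with X ∖ U ∈ τ):
  U = ∅, X ∖ U = {juliett, kilo, lima, mike, november} — both open, so U is clopen.
  U = {mike}, X ∖ U = {juliett, kilo, lima, november} — both open, so U is clopen.
  U = {juliett, kilo, lima, november}, X ∖ U = {mike} — both open, so U is clopen.
  U = {juliett, kilo, lima, mike, november}, X ∖ U = ∅ — both open, so U is clopen.
Nontrivial clopen(s) exist: e.g. {mike}. So (X, τ) is disconnected.
Compute connected components by grouping points that agree on all clopens:
  component: {mike}
  component: {juliett, kilo, lima, november}


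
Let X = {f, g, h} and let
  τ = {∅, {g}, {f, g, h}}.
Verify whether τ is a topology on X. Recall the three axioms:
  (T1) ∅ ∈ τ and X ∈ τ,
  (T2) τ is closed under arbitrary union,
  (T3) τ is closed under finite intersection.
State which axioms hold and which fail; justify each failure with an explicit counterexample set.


τ IS a topology on X.

Axiom (T1): ∅ ∈ τ? Yes; X ∈ τ? Yes.
Axiom (T2/T3): check pairwise unions and intersections of members of τ.
All pairwise intersections and unions checked — each lies in τ. Therefore τ satisfies (T1), (T2), (T3): it IS a topology on X.


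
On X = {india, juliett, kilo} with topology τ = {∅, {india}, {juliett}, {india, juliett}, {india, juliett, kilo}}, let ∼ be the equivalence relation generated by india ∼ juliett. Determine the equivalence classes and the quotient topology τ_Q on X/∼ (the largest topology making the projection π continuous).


X/∼ = {[india=juliett], [kilo]}; |τ_Q| = 3.

Equivalence classes: [india=juliett], [kilo].
Quotient map π: X → X/∼ sends india ↦ [india=juliett], juliett ↦ [india=juliett], kilo ↦ [kilo].
For each subset V ⊆ X/∼, compute π^{-1}(V) ⊆ X and check whether π^{-1}(V) ∈ τ. V is open in τ_Q iff π^{-1}(V) ∈ τ.
  V = {}: π^{-1}(V) = ∅ ∈ τ ✓.
  V = {[india=juliett]}: π^{-1}(V) = {india, juliett} ∈ τ ✓.
  V = {[kilo]}: π^{-1}(V) = {kilo} ∉ τ ✗.
  V = {[india=juliett], [kilo]}: π^{-1}(V) = {india, juliett, kilo} ∈ τ ✓.
Open sets in the quotient: τ_Q = {{}, {[india=juliett]}, {[india=juliett], [kilo]}} (3 elements).


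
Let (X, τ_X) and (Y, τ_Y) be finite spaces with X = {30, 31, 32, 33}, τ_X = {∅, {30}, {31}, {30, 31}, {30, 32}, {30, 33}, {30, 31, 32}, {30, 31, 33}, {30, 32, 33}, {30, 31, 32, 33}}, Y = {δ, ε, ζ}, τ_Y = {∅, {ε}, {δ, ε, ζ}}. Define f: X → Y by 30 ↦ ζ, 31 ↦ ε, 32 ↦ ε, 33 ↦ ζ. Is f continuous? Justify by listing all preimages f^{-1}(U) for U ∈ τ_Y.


f is NOT continuous.

Compute f^{-1}(U) for each U ∈ τ_Y:
  U = ∅: f^{-1}(U) = ∅ ∈ τ_X ✓.
  U = {ε}: f^{-1}(U) = {31, 32} ∉ τ_X ✗.
  U = {δ, ε, ζ}: f^{-1}(U) = {30, 31, 32, 33} ∈ τ_X ✓.
Found U = {ε} with f^{-1}(U) = {31, 32} not in τ_X. Therefore f is NOT continuous.


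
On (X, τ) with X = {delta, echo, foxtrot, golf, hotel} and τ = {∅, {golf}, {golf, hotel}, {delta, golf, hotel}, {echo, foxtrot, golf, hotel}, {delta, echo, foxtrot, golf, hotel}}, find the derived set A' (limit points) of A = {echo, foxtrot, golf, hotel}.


A' = {delta, echo, foxtrot, hotel}

For each x ∈ X, list the open sets U ∈ τ with x ∈ U, then check whether U ∩ (A ∖ {x}) ≠ ∅ for every such U.
  x = delta: opens ∋ x are {delta, golf, hotel}, {delta, echo, foxtrot, golf, hotel}; each meets A ∖ {delta}, so x IS a limit point.
  x = echo: opens ∋ x are {echo, foxtrot, golf, hotel}, {delta, echo, foxtrot, golf, hotel}; each meets A ∖ {echo}, so x IS a limit point.
  x = foxtrot: opens ∋ x are {echo, foxtrot, golf, hotel}, {delta, echo, foxtrot, golf, hotel}; each meets A ∖ {foxtrot}, so x IS a limit point.
  x = golf: open {golf} ∋ x has {golf} ∩ (A ∖ {golf}) = ∅, so x is NOT a limit point.
  x = hotel: opens ∋ x are {golf, hotel}, {delta, golf, hotel}, {echo, foxtrot, golf, hotel}, {delta, echo, foxtrot, golf, hotel}; each meets A ∖ {hotel}, so x IS a limit point.
Collecting: A' = {delta, echo, foxtrot, hotel}.


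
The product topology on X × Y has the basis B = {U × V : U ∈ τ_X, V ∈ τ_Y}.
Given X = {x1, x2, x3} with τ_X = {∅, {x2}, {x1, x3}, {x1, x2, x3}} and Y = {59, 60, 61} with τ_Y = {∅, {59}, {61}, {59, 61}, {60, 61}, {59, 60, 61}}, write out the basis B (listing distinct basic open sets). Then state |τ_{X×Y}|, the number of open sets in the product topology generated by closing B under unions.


Basis B = {∅ × ∅, {x2} × {59}, {x2} × {61}, {x1, x3} × {59}, {x1, x3} × {61}, {x2} × {59, 61}, {x2} × {60, 61}, {x1, x2, x3} × {59}, {x1, x2, x3} × {61}, {x2} × {59, 60, 61}, {x1, x3} × {59, 61}, {x1, x3} × {60, 61}, {x1, x3} × {59, 60, 61}, {x1, x2, x3} × {59, 61}, {x1, x2, x3} × {60, 61}, {x1, x2, x3} × {59, 60, 61}}; |τ_{X×Y}| = 36.

Enumerate products U × V with U ∈ τ_X, V ∈ τ_Y (deduplicated):
  ∅ × ∅ = {} (∅)
  {x2} × {59} = {(x2,59)}
  {x2} × {61} = {(x2,61)}
  {x1, x3} × {59} = {(x1,59), (x3,59)}
  {x1, x3} × {61} = {(x1,61), (x3,61)}
  {x2} × {59, 61} = {(x2,59), (x2,61)}
  {x2} × {60, 61} = {(x2,60), (x2,61)}
  {x1, x2, x3} × {59} = {(x1,59), (x2,59), (x3,59)}
  {x1, x2, x3} × {61} = {(x1,61), (x2,61), (x3,61)}
  {x2} × {59, 60, 61} = {(x2,59), (x2,60), (x2,61)}
  {x1, x3} × {59, 61} = {(x1,59), (x1,61), (x3,59), (x3,61)}
  {x1, x3} × {60, 61} = {(x1,60), (x1,61), (x3,60), (x3,61)}
  {x1, x3} × {59, 60, 61} = {(x1,59), (x1,60), (x1,61), (x3,59), (x3,60), (x3,61)}
  {x1, x2, x3} × {59, 61} = {(x1,59), (x1,61), (x2,59), (x2,61), (x3,59), (x3,61)}
  {x1, x2, x3} × {60, 61} = {(x1,60), (x1,61), (x2,60), (x2,61), (x3,60), (x3,61)}
  {x1, x2, x3} × {59, 60, 61} = {(x1,59), (x1,60), (x1,61), (x2,59), (x2,60), (x2,61), (x3,59), (x3,60), (x3,61)}
These 16 distinct sets form the basis B.
Close under arbitrary unions to get τ_{X×Y}; counting gives |τ_{X×Y}| = 36.


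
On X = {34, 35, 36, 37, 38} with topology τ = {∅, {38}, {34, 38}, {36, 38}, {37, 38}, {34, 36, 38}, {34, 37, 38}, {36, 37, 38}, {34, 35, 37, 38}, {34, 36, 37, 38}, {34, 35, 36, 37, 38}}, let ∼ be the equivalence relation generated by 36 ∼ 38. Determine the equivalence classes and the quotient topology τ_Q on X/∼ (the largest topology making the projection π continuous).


X/∼ = {[34], [35], [36=38], [37]}; |τ_Q| = 6.

Equivalence classes: [34], [35], [36=38], [37].
Quotient map π: X → X/∼ sends 34 ↦ [34], 35 ↦ [35], 36 ↦ [36=38], 37 ↦ [37], 38 ↦ [36=38].
For each subset V ⊆ X/∼, compute π^{-1}(V) ⊆ X and check whether π^{-1}(V) ∈ τ. V is open in τ_Q iff π^{-1}(V) ∈ τ.
  V = {}: π^{-1}(V) = ∅ ∈ τ ✓.
  V = {[34]}: π^{-1}(V) = {34} ∉ τ ✗.
  V = {[35]}: π^{-1}(V) = {35} ∉ τ ✗.
  V = {[34], [35]}: π^{-1}(V) = {34, 35} ∉ τ ✗.
  V = {[36=38]}: π^{-1}(V) = {36, 38} ∈ τ ✓.
  V = {[34], [36=38]}: π^{-1}(V) = {34, 36, 38} ∈ τ ✓.
  V = {[35], [36=38]}: π^{-1}(V) = {35, 36, 38} ∉ τ ✗.
  V = {[34], [35], [36=38]}: π^{-1}(V) = {34, 35, 36, 38} ∉ τ ✗.
  V = {[37]}: π^{-1}(V) = {37} ∉ τ ✗.
  V = {[34], [37]}: π^{-1}(V) = {34, 37} ∉ τ ✗.
  V = {[35], [37]}: π^{-1}(V) = {35, 37} ∉ τ ✗.
  V = {[34], [35], [37]}: π^{-1}(V) = {34, 35, 37} ∉ τ ✗.
  V = {[36=38], [37]}: π^{-1}(V) = {36, 37, 38} ∈ τ ✓.
  V = {[34], [36=38], [37]}: π^{-1}(V) = {34, 36, 37, 38} ∈ τ ✓.
  V = {[35], [36=38], [37]}: π^{-1}(V) = {35, 36, 37, 38} ∉ τ ✗.
  V = {[34], [35], [36=38], [37]}: π^{-1}(V) = {34, 35, 36, 37, 38} ∈ τ ✓.
Open sets in the quotient: τ_Q = {{}, {[36=38]}, {[34], [36=38]}, {[36=38], [37]}, {[34], [36=38], [37]}, {[34], [35], [36=38], [37]}} (6 elements).


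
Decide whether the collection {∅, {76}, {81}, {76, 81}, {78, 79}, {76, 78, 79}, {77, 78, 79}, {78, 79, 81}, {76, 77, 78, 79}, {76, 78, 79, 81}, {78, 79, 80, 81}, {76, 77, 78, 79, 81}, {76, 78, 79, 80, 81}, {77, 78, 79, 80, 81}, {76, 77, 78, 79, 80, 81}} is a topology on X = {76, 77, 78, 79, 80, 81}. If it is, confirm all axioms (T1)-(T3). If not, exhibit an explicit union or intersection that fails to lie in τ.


τ is NOT a topology on X.

Axiom (T1): ∅ ∈ τ? Yes; X ∈ τ? Yes.
Axiom (T2/T3): check pairwise unions and intersections of members of τ.
Counterexample for (T2): {81} ∪ {77, 78, 79} = {77, 78, 79, 81} ∉ τ. Therefore τ is NOT a topology.


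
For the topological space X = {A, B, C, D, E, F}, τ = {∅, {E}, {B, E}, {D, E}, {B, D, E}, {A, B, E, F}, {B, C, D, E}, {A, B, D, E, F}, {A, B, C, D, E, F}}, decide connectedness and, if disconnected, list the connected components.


(X, τ) is connected.

Find clopen sets (U ∈ τ with X ∖ U ∈ τ):
  U = ∅, X ∖ U = {A, B, C, D, E, F} — both open, so U is clopen.
  U = {A, B, C, D, E, F}, X ∖ U = ∅ — both open, so U is clopen.
Only trivial clopens (∅ and X) exist, so (X, τ) is connected.
Compute connected components by grouping points that agree on all clopens:
  component: {A, B, C, D, E, F}


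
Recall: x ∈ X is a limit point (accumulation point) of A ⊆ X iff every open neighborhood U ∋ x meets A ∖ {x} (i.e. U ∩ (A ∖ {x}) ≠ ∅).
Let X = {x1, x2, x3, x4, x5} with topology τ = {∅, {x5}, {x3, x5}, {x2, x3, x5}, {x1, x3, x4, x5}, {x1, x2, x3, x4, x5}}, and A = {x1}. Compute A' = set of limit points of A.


A' = {x4}

For each x ∈ X, list the open sets U ∈ τ with x ∈ U, then check whether U ∩ (A ∖ {x}) ≠ ∅ for every such U.
  x = x1: open {x1, x3, x4, x5} ∋ x has {x1, x3, x4, x5} ∩ (A ∖ {x1}) = ∅, so x is NOT a limit point.
  x = x2: open {x2, x3, x5} ∋ x has {x2, x3, x5} ∩ (A ∖ {x2}) = ∅, so x is NOT a limit point.
  x = x3: open {x3, x5} ∋ x has {x3, x5} ∩ (A ∖ {x3}) = ∅, so x is NOT a limit point.
  x = x4: opens ∋ x are {x1, x3, x4, x5}, {x1, x2, x3, x4, x5}; each meets A ∖ {x4}, so x IS a limit point.
  x = x5: open {x5} ∋ x has {x5} ∩ (A ∖ {x5}) = ∅, so x is NOT a limit point.
Collecting: A' = {x4}.


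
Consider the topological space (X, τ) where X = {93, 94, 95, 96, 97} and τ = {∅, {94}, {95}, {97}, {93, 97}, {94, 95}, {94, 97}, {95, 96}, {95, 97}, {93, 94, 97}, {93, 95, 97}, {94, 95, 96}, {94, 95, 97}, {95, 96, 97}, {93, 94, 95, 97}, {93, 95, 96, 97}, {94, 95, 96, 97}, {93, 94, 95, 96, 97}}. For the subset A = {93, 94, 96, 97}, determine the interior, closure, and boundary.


int(A) = {93, 94, 97}, cl(A) = {93, 94, 96, 97}, ∂A = {96}.

Closed sets in (X, τ) are complements of opens:
  closed(X, τ) = {∅, {93}, {94}, {96}, {93, 94}, {93, 96}, {93, 97}, {94, 96}, {95, 96}, {93, 94, 96}, {93, 94, 97}, {93, 95, 96}, {93, 96, 97}, {94, 95, 96}, {93, 94, 95, 96}, {93, 94, 96, 97}, {93, 95, 96, 97}, {93, 94, 95, 96, 97}}.
int(A) = ⋃ {U ∈ τ : U ⊆ A}. Opens contained in A: ∅, {94}, {97}, {93, 97}, {94, 97}, {93, 94, 97}.
Taking the union of these: int(A) = {93, 94, 97}.
cl(A) = ⋂ {C closed : A ⊆ C}. Closed sets containing A: {93, 94, 96, 97}, {93, 94, 95, 96, 97}.
Intersecting these: cl(A) = {93, 94, 96, 97}.
∂A = cl(A) ∖ int(A) = {93, 94, 96, 97} ∖ {93, 94, 97} = {96}.


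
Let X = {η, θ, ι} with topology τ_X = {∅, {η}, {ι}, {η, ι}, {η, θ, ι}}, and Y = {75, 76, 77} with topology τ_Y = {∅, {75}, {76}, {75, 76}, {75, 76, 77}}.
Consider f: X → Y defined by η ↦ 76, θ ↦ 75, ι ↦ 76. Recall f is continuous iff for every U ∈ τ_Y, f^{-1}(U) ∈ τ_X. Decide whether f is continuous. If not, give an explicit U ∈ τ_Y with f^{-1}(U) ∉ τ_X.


f is NOT continuous.

Compute f^{-1}(U) for each U ∈ τ_Y:
  U = ∅: f^{-1}(U) = ∅ ∈ τ_X ✓.
  U = {75}: f^{-1}(U) = {θ} ∉ τ_X ✗.
  U = {76}: f^{-1}(U) = {η, ι} ∈ τ_X ✓.
  U = {75, 76}: f^{-1}(U) = {η, θ, ι} ∈ τ_X ✓.
  U = {75, 76, 77}: f^{-1}(U) = {η, θ, ι} ∈ τ_X ✓.
Found U = {75} with f^{-1}(U) = {θ} not in τ_X. Therefore f is NOT continuous.


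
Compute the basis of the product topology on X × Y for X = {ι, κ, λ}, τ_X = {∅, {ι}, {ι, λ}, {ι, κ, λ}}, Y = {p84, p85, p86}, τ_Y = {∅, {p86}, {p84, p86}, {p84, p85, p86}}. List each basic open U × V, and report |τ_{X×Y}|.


Basis B = {∅ × ∅, {ι} × {p86}, {ι} × {p84, p86}, {ι, λ} × {p86}, {ι} × {p84, p85, p86}, {ι, κ, λ} × {p86}, {ι, λ} × {p84, p86}, {ι, λ} × {p84, p85, p86}, {ι, κ, λ} × {p84, p86}, {ι, κ, λ} × {p84, p85, p86}}; |τ_{X×Y}| = 20.

Enumerate products U × V with U ∈ τ_X, V ∈ τ_Y (deduplicated):
  ∅ × ∅ = {} (∅)
  {ι} × {p86} = {(ι,p86)}
  {ι} × {p84, p86} = {(ι,p84), (ι,p86)}
  {ι, λ} × {p86} = {(ι,p86), (λ,p86)}
  {ι} × {p84, p85, p86} = {(ι,p84), (ι,p85), (ι,p86)}
  {ι, κ, λ} × {p86} = {(ι,p86), (κ,p86), (λ,p86)}
  {ι, λ} × {p84, p86} = {(ι,p84), (ι,p86), (λ,p84), (λ,p86)}
  {ι, λ} × {p84, p85, p86} = {(ι,p84), (ι,p85), (ι,p86), (λ,p84), (λ,p85), (λ,p86)}
  {ι, κ, λ} × {p84, p86} = {(ι,p84), (ι,p86), (κ,p84), (κ,p86), (λ,p84), (λ,p86)}
  {ι, κ, λ} × {p84, p85, p86} = {(ι,p84), (ι,p85), (ι,p86), (κ,p84), (κ,p85), (κ,p86), (λ,p84), (λ,p85), (λ,p86)}
These 10 distinct sets form the basis B.
Close under arbitrary unions to get τ_{X×Y}; counting gives |τ_{X×Y}| = 20.


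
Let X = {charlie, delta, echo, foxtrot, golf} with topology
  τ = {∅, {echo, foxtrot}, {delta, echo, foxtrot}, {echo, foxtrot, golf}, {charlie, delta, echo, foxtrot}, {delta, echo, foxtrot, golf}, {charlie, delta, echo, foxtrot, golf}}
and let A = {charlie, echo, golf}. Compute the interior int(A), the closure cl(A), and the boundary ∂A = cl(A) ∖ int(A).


int(A) = ∅, cl(A) = {charlie, delta, echo, foxtrot, golf}, ∂A = {charlie, delta, echo, foxtrot, golf}.

Closed sets in (X, τ) are complements of opens:
  closed(X, τ) = {∅, {charlie}, {golf}, {charlie, delta}, {charlie, golf}, {charlie, delta, golf}, {charlie, delta, echo, foxtrot, golf}}.
int(A) = ⋃ {U ∈ τ : U ⊆ A}. Opens contained in A: ∅.
Taking the union of these: int(A) = ∅.
cl(A) = ⋂ {C closed : A ⊆ C}. Closed sets containing A: {charlie, delta, echo, foxtrot, golf}.
Intersecting these: cl(A) = {charlie, delta, echo, foxtrot, golf}.
∂A = cl(A) ∖ int(A) = {charlie, delta, echo, foxtrot, golf} ∖ ∅ = {charlie, delta, echo, foxtrot, golf}.


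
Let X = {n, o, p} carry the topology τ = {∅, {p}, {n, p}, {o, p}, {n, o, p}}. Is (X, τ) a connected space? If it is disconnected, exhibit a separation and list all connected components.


(X, τ) is connected.

Find clopen sets (U ∈ τ with X ∖ U ∈ τ):
  U = ∅, X ∖ U = {n, o, p} — both open, so U is clopen.
  U = {n, o, p}, X ∖ U = ∅ — both open, so U is clopen.
Only trivial clopens (∅ and X) exist, so (X, τ) is connected.
Compute connected components by grouping points that agree on all clopens:
  component: {n, o, p}


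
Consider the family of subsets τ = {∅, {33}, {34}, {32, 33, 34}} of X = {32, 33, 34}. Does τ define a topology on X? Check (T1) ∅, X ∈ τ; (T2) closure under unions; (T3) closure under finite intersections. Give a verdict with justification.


τ is NOT a topology on X.

Axiom (T1): ∅ ∈ τ? Yes; X ∈ τ? Yes.
Axiom (T2/T3): check pairwise unions and intersections of members of τ.
Counterexample for (T2): {33} ∪ {34} = {33, 34} ∉ τ. Therefore τ is NOT a topology.


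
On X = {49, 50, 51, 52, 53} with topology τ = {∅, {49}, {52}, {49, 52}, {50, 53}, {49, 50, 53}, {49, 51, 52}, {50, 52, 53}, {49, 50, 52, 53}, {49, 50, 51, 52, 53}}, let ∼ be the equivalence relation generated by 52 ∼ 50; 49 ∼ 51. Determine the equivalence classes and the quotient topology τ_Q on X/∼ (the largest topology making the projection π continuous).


X/∼ = {[49=51], [50=52], [53]}; |τ_Q| = 3.

Equivalence classes: [49=51], [50=52], [53].
Quotient map π: X → X/∼ sends 49 ↦ [49=51], 50 ↦ [50=52], 51 ↦ [49=51], 52 ↦ [50=52], 53 ↦ [53].
For each subset V ⊆ X/∼, compute π^{-1}(V) ⊆ X and check whether π^{-1}(V) ∈ τ. V is open in τ_Q iff π^{-1}(V) ∈ τ.
  V = {}: π^{-1}(V) = ∅ ∈ τ ✓.
  V = {[49=51]}: π^{-1}(V) = {49, 51} ∉ τ ✗.
  V = {[50=52]}: π^{-1}(V) = {50, 52} ∉ τ ✗.
  V = {[49=51], [50=52]}: π^{-1}(V) = {49, 50, 51, 52} ∉ τ ✗.
  V = {[53]}: π^{-1}(V) = {53} ∉ τ ✗.
  V = {[49=51], [53]}: π^{-1}(V) = {49, 51, 53} ∉ τ ✗.
  V = {[50=52], [53]}: π^{-1}(V) = {50, 52, 53} ∈ τ ✓.
  V = {[49=51], [50=52], [53]}: π^{-1}(V) = {49, 50, 51, 52, 53} ∈ τ ✓.
Open sets in the quotient: τ_Q = {{}, {[50=52], [53]}, {[49=51], [50=52], [53]}} (3 elements).


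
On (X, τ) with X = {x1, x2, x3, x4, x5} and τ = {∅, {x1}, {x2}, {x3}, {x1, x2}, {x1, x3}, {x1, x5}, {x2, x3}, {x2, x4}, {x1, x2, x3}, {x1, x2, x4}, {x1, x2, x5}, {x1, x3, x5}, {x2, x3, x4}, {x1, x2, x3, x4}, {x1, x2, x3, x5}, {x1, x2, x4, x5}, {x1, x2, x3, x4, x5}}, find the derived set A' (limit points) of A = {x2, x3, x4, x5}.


A' = {x4}

For each x ∈ X, list the open sets U ∈ τ with x ∈ U, then check whether U ∩ (A ∖ {x}) ≠ ∅ for every such U.
  x = x1: open {x1} ∋ x has {x1} ∩ (A ∖ {x1}) = ∅, so x is NOT a limit point.
  x = x2: open {x2} ∋ x has {x2} ∩ (A ∖ {x2}) = ∅, so x is NOT a limit point.
  x = x3: open {x3} ∋ x has {x3} ∩ (A ∖ {x3}) = ∅, so x is NOT a limit point.
  x = x4: opens ∋ x are {x2, x4}, {x1, x2, x4}, {x2, x3, x4}, {x1, x2, x3, x4}, {x1, x2, x4, x5}, {x1, x2, x3, x4, x5}; each meets A ∖ {x4}, so x IS a limit point.
  x = x5: open {x1, x5} ∋ x has {x1, x5} ∩ (A ∖ {x5}) = ∅, so x is NOT a limit point.
Collecting: A' = {x4}.


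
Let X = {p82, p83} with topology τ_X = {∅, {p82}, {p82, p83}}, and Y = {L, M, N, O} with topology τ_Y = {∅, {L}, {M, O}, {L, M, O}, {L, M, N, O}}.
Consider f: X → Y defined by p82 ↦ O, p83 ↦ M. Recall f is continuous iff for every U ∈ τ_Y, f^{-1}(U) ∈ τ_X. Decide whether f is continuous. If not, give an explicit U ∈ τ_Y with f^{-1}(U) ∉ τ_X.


f IS continuous.

Compute f^{-1}(U) for each U ∈ τ_Y:
  U = ∅: f^{-1}(U) = ∅ ∈ τ_X ✓.
  U = {L}: f^{-1}(U) = ∅ ∈ τ_X ✓.
  U = {M, O}: f^{-1}(U) = {p82, p83} ∈ τ_X ✓.
  U = {L, M, O}: f^{-1}(U) = {p82, p83} ∈ τ_X ✓.
  U = {L, M, N, O}: f^{-1}(U) = {p82, p83} ∈ τ_X ✓.
Every preimage lies in τ_X, so f IS continuous.


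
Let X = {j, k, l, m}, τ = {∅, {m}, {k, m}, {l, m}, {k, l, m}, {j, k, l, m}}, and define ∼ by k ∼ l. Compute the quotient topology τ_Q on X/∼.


X/∼ = {[j], [k=l], [m]}; |τ_Q| = 4.

Equivalence classes: [j], [k=l], [m].
Quotient map π: X → X/∼ sends j ↦ [j], k ↦ [k=l], l ↦ [k=l], m ↦ [m].
For each subset V ⊆ X/∼, compute π^{-1}(V) ⊆ X and check whether π^{-1}(V) ∈ τ. V is open in τ_Q iff π^{-1}(V) ∈ τ.
  V = {}: π^{-1}(V) = ∅ ∈ τ ✓.
  V = {[j]}: π^{-1}(V) = {j} ∉ τ ✗.
  V = {[k=l]}: π^{-1}(V) = {k, l} ∉ τ ✗.
  V = {[j], [k=l]}: π^{-1}(V) = {j, k, l} ∉ τ ✗.
  V = {[m]}: π^{-1}(V) = {m} ∈ τ ✓.
  V = {[j], [m]}: π^{-1}(V) = {j, m} ∉ τ ✗.
  V = {[k=l], [m]}: π^{-1}(V) = {k, l, m} ∈ τ ✓.
  V = {[j], [k=l], [m]}: π^{-1}(V) = {j, k, l, m} ∈ τ ✓.
Open sets in the quotient: τ_Q = {{}, {[m]}, {[k=l], [m]}, {[j], [k=l], [m]}} (4 elements).


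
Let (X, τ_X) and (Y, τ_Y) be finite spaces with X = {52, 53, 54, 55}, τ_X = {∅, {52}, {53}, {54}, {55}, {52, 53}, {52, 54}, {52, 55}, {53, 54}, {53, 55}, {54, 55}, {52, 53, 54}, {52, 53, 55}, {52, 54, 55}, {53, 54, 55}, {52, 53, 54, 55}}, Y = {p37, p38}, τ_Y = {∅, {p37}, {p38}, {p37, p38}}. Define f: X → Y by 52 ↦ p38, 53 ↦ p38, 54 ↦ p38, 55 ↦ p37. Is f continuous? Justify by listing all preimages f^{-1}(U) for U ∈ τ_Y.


f IS continuous.

Compute f^{-1}(U) for each U ∈ τ_Y:
  U = ∅: f^{-1}(U) = ∅ ∈ τ_X ✓.
  U = {p37}: f^{-1}(U) = {55} ∈ τ_X ✓.
  U = {p38}: f^{-1}(U) = {52, 53, 54} ∈ τ_X ✓.
  U = {p37, p38}: f^{-1}(U) = {52, 53, 54, 55} ∈ τ_X ✓.
Every preimage lies in τ_X, so f IS continuous.


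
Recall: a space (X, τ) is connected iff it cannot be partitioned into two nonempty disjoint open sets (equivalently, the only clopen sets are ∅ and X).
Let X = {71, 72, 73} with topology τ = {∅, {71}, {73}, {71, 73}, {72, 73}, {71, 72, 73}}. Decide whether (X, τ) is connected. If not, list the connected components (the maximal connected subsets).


(X, τ) is disconnected; components = [{71}, {72, 73}].

Find clopen sets (U ∈ τ with X ∖ U ∈ τ):
  U = ∅, X ∖ U = {71, 72, 73} — both open, so U is clopen.
  U = {71}, X ∖ U = {72, 73} — both open, so U is clopen.
  U = {72, 73}, X ∖ U = {71} — both open, so U is clopen.
  U = {71, 72, 73}, X ∖ U = ∅ — both open, so U is clopen.
Nontrivial clopen(s) exist: e.g. {71}. So (X, τ) is disconnected.
Compute connected components by grouping points that agree on all clopens:
  component: {71}
  component: {72, 73}


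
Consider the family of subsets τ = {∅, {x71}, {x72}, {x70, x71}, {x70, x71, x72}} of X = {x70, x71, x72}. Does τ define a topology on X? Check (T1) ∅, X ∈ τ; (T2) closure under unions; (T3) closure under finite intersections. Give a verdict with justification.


τ is NOT a topology on X.

Axiom (T1): ∅ ∈ τ? Yes; X ∈ τ? Yes.
Axiom (T2/T3): check pairwise unions and intersections of members of τ.
Counterexample for (T2): {x71} ∪ {x72} = {x71, x72} ∉ τ. Therefore τ is NOT a topology.


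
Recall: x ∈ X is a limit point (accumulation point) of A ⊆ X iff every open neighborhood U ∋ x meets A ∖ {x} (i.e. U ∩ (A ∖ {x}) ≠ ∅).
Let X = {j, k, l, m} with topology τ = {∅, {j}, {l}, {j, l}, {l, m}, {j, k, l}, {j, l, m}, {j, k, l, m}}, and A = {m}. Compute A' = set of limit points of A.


A' = ∅

For each x ∈ X, list the open sets U ∈ τ with x ∈ U, then check whether U ∩ (A ∖ {x}) ≠ ∅ for every such U.
  x = j: open {j} ∋ x has {j} ∩ (A ∖ {j}) = ∅, so x is NOT a limit point.
  x = k: open {j, k, l} ∋ x has {j, k, l} ∩ (A ∖ {k}) = ∅, so x is NOT a limit point.
  x = l: open {l} ∋ x has {l} ∩ (A ∖ {l}) = ∅, so x is NOT a limit point.
  x = m: open {l, m} ∋ x has {l, m} ∩ (A ∖ {m}) = ∅, so x is NOT a limit point.
Collecting: A' = ∅.
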